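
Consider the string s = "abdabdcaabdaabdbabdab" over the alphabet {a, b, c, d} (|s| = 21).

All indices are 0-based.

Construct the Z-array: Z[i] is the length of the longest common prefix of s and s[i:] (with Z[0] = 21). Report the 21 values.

Z[0]=21
i=1: fresh scan; Z[1]=0
i=2: fresh scan; Z[2]=0
i=3: fresh scan; Z[3]=3 extend→box=[3,6)
i=4: min(r-i=2, Z[1]=0)=0; Z[4]=0
i=5: min(r-i=1, Z[2]=0)=0; Z[5]=0
i=6: fresh scan; Z[6]=0
i=7: fresh scan; Z[7]=1 extend→box=[7,8)
i=8: fresh scan; Z[8]=4 extend→box=[8,12)
i=9: min(r-i=3, Z[1]=0)=0; Z[9]=0
i=10: min(r-i=2, Z[2]=0)=0; Z[10]=0
i=11: min(r-i=1, Z[3]=3)=1; Z[11]=1
i=12: fresh scan; Z[12]=3 extend→box=[12,15)
i=13: min(r-i=2, Z[1]=0)=0; Z[13]=0
i=14: min(r-i=1, Z[2]=0)=0; Z[14]=0
i=15: fresh scan; Z[15]=0
i=16: fresh scan; Z[16]=5 extend→box=[16,21)
i=17: min(r-i=4, Z[1]=0)=0; Z[17]=0
i=18: min(r-i=3, Z[2]=0)=0; Z[18]=0
i=19: min(r-i=2, Z[3]=3)=2; Z[19]=2
i=20: min(r-i=1, Z[4]=0)=0; Z[20]=0

[21, 0, 0, 3, 0, 0, 0, 1, 4, 0, 0, 1, 3, 0, 0, 0, 5, 0, 0, 2, 0]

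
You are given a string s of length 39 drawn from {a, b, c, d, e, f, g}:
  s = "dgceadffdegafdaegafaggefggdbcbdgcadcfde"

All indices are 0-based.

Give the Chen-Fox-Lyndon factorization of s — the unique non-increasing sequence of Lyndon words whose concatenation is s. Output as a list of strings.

["dg", "ce", "adffdegafdaegafaggefggdbcbdgc", "adcfde"]

emit factor 1: 'dg' (i=0, period=2)
emit factor 2: 'ce' (i=2, period=2)
emit factor 3: 'adffdegafdaegafaggefggdbcbdgc' (i=4, period=29)
emit factor 4: 'adcfde' (i=33, period=6)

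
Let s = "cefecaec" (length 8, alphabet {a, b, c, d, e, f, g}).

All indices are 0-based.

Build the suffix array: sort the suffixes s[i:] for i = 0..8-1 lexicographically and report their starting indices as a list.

rank | idx | suffix
   0 |   5 | aec
   1 |   7 | c
   2 |   4 | caec
   3 |   0 | cefecaec
   4 |   6 | ec
   5 |   3 | ecaec
   6 |   1 | efecaec
   7 |   2 | fecaec

[5, 7, 4, 0, 6, 3, 1, 2]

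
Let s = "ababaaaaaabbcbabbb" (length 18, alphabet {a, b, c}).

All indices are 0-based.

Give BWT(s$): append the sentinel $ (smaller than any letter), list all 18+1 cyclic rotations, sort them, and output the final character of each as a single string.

rank  rotation             last
    0  $ababaaaaaabbcbabbb  b
    1  aaaaaabbcbabbb$abab  b
    2  aaaaabbcbabbb$ababa  a
    3  aaaabbcbabbb$ababaa  a
    4  aaabbcbabbb$ababaaa  a
    5  aabbcbabbb$ababaaaa  a
    6  abaaaaaabbcbabbb$ab  b
    7  ababaaaaaabbcbabbb$  $
    8  abbb$ababaaaaaabbcb  b
    9  abbcbabbb$ababaaaaa  a
   10  b$ababaaaaaabbcbabb  b
   11  baaaaaabbcbabbb$aba  a
   12  babaaaaaabbcbabbb$a  a
   13  babbb$ababaaaaaabbc  c
   14  bb$ababaaaaaabbcbab  b
   15  bbb$ababaaaaaabbcba  a
   16  bbcbabbb$ababaaaaaa  a
   17  bcbabbb$ababaaaaaab  b
   18  cbabbb$ababaaaaaabb  b

bbaaaab$babaacbaabb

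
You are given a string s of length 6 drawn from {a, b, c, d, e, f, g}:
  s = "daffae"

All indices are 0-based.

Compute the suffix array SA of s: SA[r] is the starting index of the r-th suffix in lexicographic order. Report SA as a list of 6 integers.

[4, 1, 0, 5, 3, 2]

rank | idx | suffix
   0 |   4 | ae
   1 |   1 | affae
   2 |   0 | daffae
   3 |   5 | e
   4 |   3 | fae
   5 |   2 | ffae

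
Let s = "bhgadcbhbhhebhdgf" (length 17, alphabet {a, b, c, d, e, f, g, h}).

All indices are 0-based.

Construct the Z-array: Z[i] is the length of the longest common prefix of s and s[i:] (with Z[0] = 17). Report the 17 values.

[17, 0, 0, 0, 0, 0, 2, 0, 2, 0, 0, 0, 2, 0, 0, 0, 0]

Z[0]=17
i=1: i≥r, start 0; Z[1]=0
i=2: i≥r, start 0; Z[2]=0
i=3: i≥r, start 0; Z[3]=0
i=4: i≥r, start 0; Z[4]=0
i=5: i≥r, start 0; Z[5]=0
i=6: i≥r, start 0; Z[6]=2 extend→box=[6,8)
i=7: min(r-i=1, Z[1]=0)=0; Z[7]=0
i=8: i≥r, start 0; Z[8]=2 extend→box=[8,10)
i=9: min(r-i=1, Z[1]=0)=0; Z[9]=0
i=10: i≥r, start 0; Z[10]=0
i=11: i≥r, start 0; Z[11]=0
i=12: i≥r, start 0; Z[12]=2 extend→box=[12,14)
i=13: min(r-i=1, Z[1]=0)=0; Z[13]=0
i=14: i≥r, start 0; Z[14]=0
i=15: i≥r, start 0; Z[15]=0
i=16: i≥r, start 0; Z[16]=0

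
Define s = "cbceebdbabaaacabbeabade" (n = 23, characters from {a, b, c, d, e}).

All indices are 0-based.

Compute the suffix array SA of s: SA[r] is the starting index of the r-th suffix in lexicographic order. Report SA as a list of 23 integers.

sorted suffixes:
  #0 SA[0]=10  'aaacabbeabade'
  #1 SA[1]=11  'aacabbeabade'
  #2 SA[2]=8  'abaaacabbeabade'
  #3 SA[3]=18  'abade'
  #4 SA[4]=14  'abbeabade'
  #5 SA[5]=12  'acabbeabade'
  #6 SA[6]=20  'ade'
  #7 SA[7]=9  'baaacabbeabade'
  #8 SA[8]=7  'babaaacabbeabade'
  #9 SA[9]=19  'bade'
  #10 SA[10]=15  'bbeabade'
  #11 SA[11]=1  'bceebdbabaaacabbeabade'
  #12 SA[12]=5  'bdbabaaacabbeabade'
  #13 SA[13]=16  'beabade'
  #14 SA[14]=13  'cabbeabade'
  #15 SA[15]=0  'cbceebdbabaaacabbeabade'
  #16 SA[16]=2  'ceebdbabaaacabbeabade'
  #17 SA[17]=6  'dbabaaacabbeabade'
  #18 SA[18]=21  'de'
  #19 SA[19]=22  'e'
  #20 SA[20]=17  'eabade'
  #21 SA[21]=4  'ebdbabaaacabbeabade'
  #22 SA[22]=3  'eebdbabaaacabbeabade'

[10, 11, 8, 18, 14, 12, 20, 9, 7, 19, 15, 1, 5, 16, 13, 0, 2, 6, 21, 22, 17, 4, 3]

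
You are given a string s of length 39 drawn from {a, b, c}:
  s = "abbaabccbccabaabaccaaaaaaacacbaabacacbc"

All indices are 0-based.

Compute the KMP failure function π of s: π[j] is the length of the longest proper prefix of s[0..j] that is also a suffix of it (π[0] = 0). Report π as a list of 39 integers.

[0, 0, 0, 1, 1, 2, 0, 0, 0, 0, 0, 1, 2, 1, 1, 2, 1, 0, 0, 1, 1, 1, 1, 1, 1, 1, 0, 1, 0, 0, 1, 1, 2, 1, 0, 1, 0, 0, 0]

π[0] = 0
j=1 s[j]='b': π[1]=0 (border '')
j=2 s[j]='b': π[2]=0 (border '')
j=3 s[j]='a': π[3]=1 (border 'a')
j=4 s[j]='a': k: 1→0; π[4]=1 (border 'a')
j=5 s[j]='b': π[5]=2 (border 'ab')
j=6 s[j]='c': k: 2→0; π[6]=0 (border '')
j=7 s[j]='c': π[7]=0 (border '')
j=8 s[j]='b': π[8]=0 (border '')
j=9 s[j]='c': π[9]=0 (border '')
j=10 s[j]='c': π[10]=0 (border '')
j=11 s[j]='a': π[11]=1 (border 'a')
j=12 s[j]='b': π[12]=2 (border 'ab')
j=13 s[j]='a': k: 2→0; π[13]=1 (border 'a')
j=14 s[j]='a': k: 1→0; π[14]=1 (border 'a')
j=15 s[j]='b': π[15]=2 (border 'ab')
j=16 s[j]='a': k: 2→0; π[16]=1 (border 'a')
j=17 s[j]='c': k: 1→0; π[17]=0 (border '')
j=18 s[j]='c': π[18]=0 (border '')
j=19 s[j]='a': π[19]=1 (border 'a')
j=20 s[j]='a': k: 1→0; π[20]=1 (border 'a')
j=21 s[j]='a': k: 1→0; π[21]=1 (border 'a')
j=22 s[j]='a': k: 1→0; π[22]=1 (border 'a')
j=23 s[j]='a': k: 1→0; π[23]=1 (border 'a')
j=24 s[j]='a': k: 1→0; π[24]=1 (border 'a')
j=25 s[j]='a': k: 1→0; π[25]=1 (border 'a')
j=26 s[j]='c': k: 1→0; π[26]=0 (border '')
j=27 s[j]='a': π[27]=1 (border 'a')
j=28 s[j]='c': k: 1→0; π[28]=0 (border '')
j=29 s[j]='b': π[29]=0 (border '')
j=30 s[j]='a': π[30]=1 (border 'a')
j=31 s[j]='a': k: 1→0; π[31]=1 (border 'a')
j=32 s[j]='b': π[32]=2 (border 'ab')
j=33 s[j]='a': k: 2→0; π[33]=1 (border 'a')
j=34 s[j]='c': k: 1→0; π[34]=0 (border '')
j=35 s[j]='a': π[35]=1 (border 'a')
j=36 s[j]='c': k: 1→0; π[36]=0 (border '')
j=37 s[j]='b': π[37]=0 (border '')
j=38 s[j]='c': π[38]=0 (border '')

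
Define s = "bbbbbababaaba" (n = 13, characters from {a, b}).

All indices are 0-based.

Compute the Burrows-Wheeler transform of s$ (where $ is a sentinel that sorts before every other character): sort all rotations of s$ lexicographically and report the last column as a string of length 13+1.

abbabbaaabbbb$

rank  rotation        last
    0  $bbbbbababaaba  a
    1  a$bbbbbababaab  b
    2  aaba$bbbbbabab  b
    3  aba$bbbbbababa  a
    4  abaaba$bbbbbab  b
    5  ababaaba$bbbbb  b
    6  ba$bbbbbababaa  a
    7  baaba$bbbbbaba  a
    8  babaaba$bbbbba  a
    9  bababaaba$bbbb  b
   10  bbababaaba$bbb  b
   11  bbbababaaba$bb  b
   12  bbbbababaaba$b  b
   13  bbbbbababaaba$  $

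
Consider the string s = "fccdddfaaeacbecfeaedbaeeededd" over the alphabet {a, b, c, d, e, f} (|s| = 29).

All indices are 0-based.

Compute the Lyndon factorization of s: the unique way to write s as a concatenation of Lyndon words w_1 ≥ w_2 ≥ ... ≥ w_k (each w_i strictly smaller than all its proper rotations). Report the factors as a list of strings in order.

emit factor 1: 'f' (i=0, period=1)
emit factor 2: 'ccdddf' (i=1, period=6)
emit factor 3: 'aaeacbecfeaedbaeeededd' (i=7, period=22)

["f", "ccdddf", "aaeacbecfeaedbaeeededd"]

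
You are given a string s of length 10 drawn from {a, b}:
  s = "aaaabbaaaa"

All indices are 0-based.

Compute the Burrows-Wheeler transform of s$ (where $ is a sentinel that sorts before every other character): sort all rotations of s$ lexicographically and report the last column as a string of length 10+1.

rank  rotation     last
    0  $aaaabbaaaa  a
    1  a$aaaabbaaa  a
    2  aa$aaaabbaa  a
    3  aaa$aaaabba  a
    4  aaaa$aaaabb  b
    5  aaaabbaaaa$  $
    6  aaabbaaaa$a  a
    7  aabbaaaa$aa  a
    8  abbaaaa$aaa  a
    9  baaaa$aaaab  b
   10  bbaaaa$aaaa  a

aaaab$aaaba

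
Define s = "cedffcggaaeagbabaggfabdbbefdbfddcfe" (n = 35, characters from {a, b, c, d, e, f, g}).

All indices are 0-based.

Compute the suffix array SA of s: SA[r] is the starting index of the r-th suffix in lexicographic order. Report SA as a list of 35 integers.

rank | idx | suffix
   0 |   8 | aaeagbabaggfabdbbefdbfddcfe
   1 |  14 | abaggfabdbbefdbfddcfe
   2 |  20 | abdbbefdbfddcfe
   3 |   9 | aeagbabaggfabdbbefdbfddcfe
   4 |  11 | agbabaggfabdbbefdbfddcfe
   5 |  16 | aggfabdbbefdbfddcfe
   6 |  13 | babaggfabdbbefdbfddcfe
   7 |  15 | baggfabdbbefdbfddcfe
   8 |  23 | bbefdbfddcfe
   9 |  21 | bdbbefdbfddcfe
  10 |  24 | befdbfddcfe
  11 |  28 | bfddcfe
  12 |   0 | cedffcggaaeagbabaggfabdbbefdbfddcfe
  13 |  32 | cfe
  14 |   5 | cggaaeagbabaggfabdbbefdbfddcfe
  15 |  22 | dbbefdbfddcfe
  16 |  27 | dbfddcfe
  17 |  31 | dcfe
  18 |  30 | ddcfe
  19 |   2 | dffcggaaeagbabaggfabdbbefdbfddcfe
  20 |  34 | e
  21 |  10 | eagbabaggfabdbbefdbfddcfe
  22 |   1 | edffcggaaeagbabaggfabdbbefdbfddcfe
  23 |  25 | efdbfddcfe
  24 |  19 | fabdbbefdbfddcfe
  25 |   4 | fcggaaeagbabaggfabdbbefdbfddcfe
  26 |  26 | fdbfddcfe
  27 |  29 | fddcfe
  28 |  33 | fe
  29 |   3 | ffcggaaeagbabaggfabdbbefdbfddcfe
  30 |   7 | gaaeagbabaggfabdbbefdbfddcfe
  31 |  12 | gbabaggfabdbbefdbfddcfe
  32 |  18 | gfabdbbefdbfddcfe
  33 |   6 | ggaaeagbabaggfabdbbefdbfddcfe
  34 |  17 | ggfabdbbefdbfddcfe

[8, 14, 20, 9, 11, 16, 13, 15, 23, 21, 24, 28, 0, 32, 5, 22, 27, 31, 30, 2, 34, 10, 1, 25, 19, 4, 26, 29, 33, 3, 7, 12, 18, 6, 17]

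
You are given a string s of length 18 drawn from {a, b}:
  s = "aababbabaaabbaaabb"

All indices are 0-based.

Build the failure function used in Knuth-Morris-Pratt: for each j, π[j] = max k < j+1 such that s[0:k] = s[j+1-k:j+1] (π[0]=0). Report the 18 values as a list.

[0, 1, 0, 1, 0, 0, 1, 0, 1, 2, 2, 3, 0, 1, 2, 2, 3, 0]

π[0] = 0
j=1 s[j]='a': π[1]=1 (border 'a')
j=2 s[j]='b': k: 1→0; π[2]=0 (border '')
j=3 s[j]='a': π[3]=1 (border 'a')
j=4 s[j]='b': k: 1→0; π[4]=0 (border '')
j=5 s[j]='b': π[5]=0 (border '')
j=6 s[j]='a': π[6]=1 (border 'a')
j=7 s[j]='b': k: 1→0; π[7]=0 (border '')
j=8 s[j]='a': π[8]=1 (border 'a')
j=9 s[j]='a': π[9]=2 (border 'aa')
j=10 s[j]='a': k: 2→1; π[10]=2 (border 'aa')
j=11 s[j]='b': π[11]=3 (border 'aab')
j=12 s[j]='b': k: 3→0; π[12]=0 (border '')
j=13 s[j]='a': π[13]=1 (border 'a')
j=14 s[j]='a': π[14]=2 (border 'aa')
j=15 s[j]='a': k: 2→1; π[15]=2 (border 'aa')
j=16 s[j]='b': π[16]=3 (border 'aab')
j=17 s[j]='b': k: 3→0; π[17]=0 (border '')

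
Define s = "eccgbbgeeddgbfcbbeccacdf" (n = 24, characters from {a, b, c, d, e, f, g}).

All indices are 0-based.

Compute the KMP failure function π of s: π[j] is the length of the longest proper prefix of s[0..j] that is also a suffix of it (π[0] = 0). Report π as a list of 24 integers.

π[0] = 0
j=1 s[j]='c': π[1]=0 (border '')
j=2 s[j]='c': π[2]=0 (border '')
j=3 s[j]='g': π[3]=0 (border '')
j=4 s[j]='b': π[4]=0 (border '')
j=5 s[j]='b': π[5]=0 (border '')
j=6 s[j]='g': π[6]=0 (border '')
j=7 s[j]='e': π[7]=1 (border 'e')
j=8 s[j]='e': k: 1→0; π[8]=1 (border 'e')
j=9 s[j]='d': k: 1→0; π[9]=0 (border '')
j=10 s[j]='d': π[10]=0 (border '')
j=11 s[j]='g': π[11]=0 (border '')
j=12 s[j]='b': π[12]=0 (border '')
j=13 s[j]='f': π[13]=0 (border '')
j=14 s[j]='c': π[14]=0 (border '')
j=15 s[j]='b': π[15]=0 (border '')
j=16 s[j]='b': π[16]=0 (border '')
j=17 s[j]='e': π[17]=1 (border 'e')
j=18 s[j]='c': π[18]=2 (border 'ec')
j=19 s[j]='c': π[19]=3 (border 'ecc')
j=20 s[j]='a': k: 3→0; π[20]=0 (border '')
j=21 s[j]='c': π[21]=0 (border '')
j=22 s[j]='d': π[22]=0 (border '')
j=23 s[j]='f': π[23]=0 (border '')

[0, 0, 0, 0, 0, 0, 0, 1, 1, 0, 0, 0, 0, 0, 0, 0, 0, 1, 2, 3, 0, 0, 0, 0]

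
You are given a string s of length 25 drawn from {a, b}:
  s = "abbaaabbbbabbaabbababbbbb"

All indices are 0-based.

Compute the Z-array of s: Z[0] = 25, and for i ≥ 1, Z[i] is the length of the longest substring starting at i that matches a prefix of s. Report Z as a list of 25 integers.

Z[0]=25
i=1: outside box; Z[1]=0
i=2: outside box; Z[2]=0
i=3: outside box; Z[3]=1 scan→box=[3,4)
i=4: outside box; Z[4]=1 scan→box=[4,5)
i=5: outside box; Z[5]=3 scan→box=[5,8)
i=6: min(r-i=2, Z[1]=0)=0; Z[6]=0
i=7: min(r-i=1, Z[2]=0)=0; Z[7]=0
i=8: outside box; Z[8]=0
i=9: outside box; Z[9]=0
i=10: outside box; Z[10]=5 scan→box=[10,15)
i=11: min(r-i=4, Z[1]=0)=0; Z[11]=0
i=12: min(r-i=3, Z[2]=0)=0; Z[12]=0
i=13: min(r-i=2, Z[3]=1)=1; Z[13]=1
i=14: min(r-i=1, Z[4]=1)=1; Z[14]=4 scan→box=[14,18)
i=15: min(r-i=3, Z[1]=0)=0; Z[15]=0
i=16: min(r-i=2, Z[2]=0)=0; Z[16]=0
i=17: min(r-i=1, Z[3]=1)=1; Z[17]=2 scan→box=[17,19)
i=18: min(r-i=1, Z[1]=0)=0; Z[18]=0
i=19: outside box; Z[19]=3 scan→box=[19,22)
i=20: min(r-i=2, Z[1]=0)=0; Z[20]=0
i=21: min(r-i=1, Z[2]=0)=0; Z[21]=0
i=22: outside box; Z[22]=0
i=23: outside box; Z[23]=0
i=24: outside box; Z[24]=0

[25, 0, 0, 1, 1, 3, 0, 0, 0, 0, 5, 0, 0, 1, 4, 0, 0, 2, 0, 3, 0, 0, 0, 0, 0]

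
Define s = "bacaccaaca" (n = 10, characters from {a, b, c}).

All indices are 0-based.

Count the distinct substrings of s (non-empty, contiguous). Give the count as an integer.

43

rank→(start, suffix):
  0 → (9, 'a')
  1 → (6, 'aaca')
  2 → (7, 'aca')
  3 → (1, 'acaccaaca')
  4 → (3, 'accaaca')
  5 → (0, 'bacaccaaca')
  6 → (8, 'ca')
  7 → (5, 'caaca')
  8 → (2, 'caccaaca')
  9 → (4, 'ccaaca')

SA = [9, 6, 7, 1, 3, 0, 8, 5, 2, 4]
rank  pair      lcp
   1  s[9:],s[6:]  1  'a'
   2  s[6:],s[7:]  1  'a'
   3  s[7:],s[1:]  3  'aca'
   4  s[1:],s[3:]  2  'ac'
   5  s[3:],s[0:]  0  ''
   6  s[0:],s[8:]  0  ''
   7  s[8:],s[5:]  2  'ca'
   8  s[5:],s[2:]  2  'ca'
   9  s[2:],s[4:]  1  'c'

n(n+1)/2 = 10·11/2 = 55
Σ LCP = 0 + 1 + 1 + 3 + 2 + 0 + 0 + 2 + 2 + 1 = 12
distinct = 55 − 12 = 43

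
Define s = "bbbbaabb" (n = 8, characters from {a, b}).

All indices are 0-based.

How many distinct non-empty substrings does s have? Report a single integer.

26

rank→(start, suffix):
  0 → (4, 'aabb')
  1 → (5, 'abb')
  2 → (7, 'b')
  3 → (3, 'baabb')
  4 → (6, 'bb')
  5 → (2, 'bbaabb')
  6 → (1, 'bbbaabb')
  7 → (0, 'bbbbaabb')

SA = [4, 5, 7, 3, 6, 2, 1, 0]
[i] adj suffixes → lcp
  [1] 4/5 → 1 ('a')
  [2] 5/7 → 0 ('')
  [3] 7/3 → 1 ('b')
  [4] 3/6 → 1 ('b')
  [5] 6/2 → 2 ('bb')
  [6] 2/1 → 2 ('bb')
  [7] 1/0 → 3 ('bbb')

n(n+1)/2 = 8·9/2 = 36
Σ LCP = 0 + 1 + 0 + 1 + 1 + 2 + 2 + 3 = 10
distinct = 36 − 10 = 26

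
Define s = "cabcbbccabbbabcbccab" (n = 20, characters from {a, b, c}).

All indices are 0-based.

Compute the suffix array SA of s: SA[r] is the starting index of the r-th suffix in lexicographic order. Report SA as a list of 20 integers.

[18, 8, 1, 12, 19, 11, 10, 9, 4, 2, 13, 15, 5, 17, 7, 0, 3, 14, 16, 6]

rank→(start, suffix):
  0 → (18, 'ab')
  1 → (8, 'abbbabcbccab')
  2 → (1, 'abcbbccabbbabcbccab')
  3 → (12, 'abcbccab')
  4 → (19, 'b')
  5 → (11, 'babcbccab')
  6 → (10, 'bbabcbccab')
  7 → (9, 'bbbabcbccab')
  8 → (4, 'bbccabbbabcbccab')
  9 → (2, 'bcbbccabbbabcbccab')
  10 → (13, 'bcbccab')
  11 → (15, 'bccab')
  12 → (5, 'bccabbbabcbccab')
  13 → (17, 'cab')
  14 → (7, 'cabbbabcbccab')
  15 → (0, 'cabcbbccabbbabcbccab')
  16 → (3, 'cbbccabbbabcbccab')
  17 → (14, 'cbccab')
  18 → (16, 'ccab')
  19 → (6, 'ccabbbabcbccab')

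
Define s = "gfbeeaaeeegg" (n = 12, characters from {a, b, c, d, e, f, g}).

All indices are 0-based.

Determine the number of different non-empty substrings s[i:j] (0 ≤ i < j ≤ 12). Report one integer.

69

rank | idx | suffix
   0 |   5 | aaeeegg
   1 |   6 | aeeegg
   2 |   2 | beeaaeeegg
   3 |   4 | eaaeeegg
   4 |   3 | eeaaeeegg
   5 |   7 | eeegg
   6 |   8 | eegg
   7 |   9 | egg
   8 |   1 | fbeeaaeeegg
   9 |  11 | g
  10 |   0 | gfbeeaaeeegg
  11 |  10 | gg

SA = [5, 6, 2, 4, 3, 7, 8, 9, 1, 11, 0, 10]
[i] adj suffixes → lcp
  [1] 5/6 → 1 ('a')
  [2] 6/2 → 0 ('')
  [3] 2/4 → 0 ('')
  [4] 4/3 → 1 ('e')
  [5] 3/7 → 2 ('ee')
  [6] 7/8 → 2 ('ee')
  [7] 8/9 → 1 ('e')
  [8] 9/1 → 0 ('')
  [9] 1/11 → 0 ('')
  [10] 11/0 → 1 ('g')
  [11] 0/10 → 1 ('g')

n(n+1)/2 = 12·13/2 = 78
Σ LCP = 0 + 1 + 0 + 0 + 1 + 2 + 2 + 1 + 0 + 0 + 1 + 1 = 9
distinct = 78 − 9 = 69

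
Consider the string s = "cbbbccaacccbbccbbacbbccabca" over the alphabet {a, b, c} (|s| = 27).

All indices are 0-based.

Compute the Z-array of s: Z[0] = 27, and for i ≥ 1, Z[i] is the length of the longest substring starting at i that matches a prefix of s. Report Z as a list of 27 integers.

[27, 0, 0, 0, 1, 1, 0, 0, 1, 1, 3, 0, 0, 1, 3, 0, 0, 0, 3, 0, 0, 1, 1, 0, 0, 1, 0]

Z[0]=27
i=1: outside box; Z[1]=0
i=2: outside box; Z[2]=0
i=3: outside box; Z[3]=0
i=4: outside box; Z[4]=1 grow→box=[4,5)
i=5: outside box; Z[5]=1 grow→box=[5,6)
i=6: outside box; Z[6]=0
i=7: outside box; Z[7]=0
i=8: outside box; Z[8]=1 grow→box=[8,9)
i=9: outside box; Z[9]=1 grow→box=[9,10)
i=10: outside box; Z[10]=3 grow→box=[10,13)
i=11: min(r-i=2, Z[1]=0)=0; Z[11]=0
i=12: min(r-i=1, Z[2]=0)=0; Z[12]=0
i=13: outside box; Z[13]=1 grow→box=[13,14)
i=14: outside box; Z[14]=3 grow→box=[14,17)
i=15: min(r-i=2, Z[1]=0)=0; Z[15]=0
i=16: min(r-i=1, Z[2]=0)=0; Z[16]=0
i=17: outside box; Z[17]=0
i=18: outside box; Z[18]=3 grow→box=[18,21)
i=19: min(r-i=2, Z[1]=0)=0; Z[19]=0
i=20: min(r-i=1, Z[2]=0)=0; Z[20]=0
i=21: outside box; Z[21]=1 grow→box=[21,22)
i=22: outside box; Z[22]=1 grow→box=[22,23)
i=23: outside box; Z[23]=0
i=24: outside box; Z[24]=0
i=25: outside box; Z[25]=1 grow→box=[25,26)
i=26: outside box; Z[26]=0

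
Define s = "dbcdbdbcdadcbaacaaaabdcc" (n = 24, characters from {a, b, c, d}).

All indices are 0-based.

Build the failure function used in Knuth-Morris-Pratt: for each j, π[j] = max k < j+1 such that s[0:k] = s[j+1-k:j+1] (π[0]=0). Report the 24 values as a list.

π[0] = 0
j=1 s[j]='b': π[1]=0 (border '')
j=2 s[j]='c': π[2]=0 (border '')
j=3 s[j]='d': π[3]=1 (border 'd')
j=4 s[j]='b': π[4]=2 (border 'db')
j=5 s[j]='d': k: 2→0; π[5]=1 (border 'd')
j=6 s[j]='b': π[6]=2 (border 'db')
j=7 s[j]='c': π[7]=3 (border 'dbc')
j=8 s[j]='d': π[8]=4 (border 'dbcd')
j=9 s[j]='a': k: 4→1→0; π[9]=0 (border '')
j=10 s[j]='d': π[10]=1 (border 'd')
j=11 s[j]='c': k: 1→0; π[11]=0 (border '')
j=12 s[j]='b': π[12]=0 (border '')
j=13 s[j]='a': π[13]=0 (border '')
j=14 s[j]='a': π[14]=0 (border '')
j=15 s[j]='c': π[15]=0 (border '')
j=16 s[j]='a': π[16]=0 (border '')
j=17 s[j]='a': π[17]=0 (border '')
j=18 s[j]='a': π[18]=0 (border '')
j=19 s[j]='a': π[19]=0 (border '')
j=20 s[j]='b': π[20]=0 (border '')
j=21 s[j]='d': π[21]=1 (border 'd')
j=22 s[j]='c': k: 1→0; π[22]=0 (border '')
j=23 s[j]='c': π[23]=0 (border '')

[0, 0, 0, 1, 2, 1, 2, 3, 4, 0, 1, 0, 0, 0, 0, 0, 0, 0, 0, 0, 0, 1, 0, 0]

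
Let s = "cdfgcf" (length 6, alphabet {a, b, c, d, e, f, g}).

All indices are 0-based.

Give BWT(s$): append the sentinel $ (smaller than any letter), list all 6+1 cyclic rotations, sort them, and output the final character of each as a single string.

rank  rotation last
    0  $cdfgcf  f
    1  cdfgcf$  $
    2  cf$cdfg  g
    3  dfgcf$c  c
    4  f$cdfgc  c
    5  fgcf$cd  d
    6  gcf$cdf  f

f$gccdf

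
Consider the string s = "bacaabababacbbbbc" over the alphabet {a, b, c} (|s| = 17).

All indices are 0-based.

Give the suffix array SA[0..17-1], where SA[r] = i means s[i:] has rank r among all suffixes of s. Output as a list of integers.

rank | idx | suffix
   0 |   3 | aabababacbbbbc
   1 |   4 | abababacbbbbc
   2 |   6 | ababacbbbbc
   3 |   8 | abacbbbbc
   4 |   1 | acaabababacbbbbc
   5 |  10 | acbbbbc
   6 |   5 | bababacbbbbc
   7 |   7 | babacbbbbc
   8 |   0 | bacaabababacbbbbc
   9 |   9 | bacbbbbc
  10 |  12 | bbbbc
  11 |  13 | bbbc
  12 |  14 | bbc
  13 |  15 | bc
  14 |  16 | c
  15 |   2 | caabababacbbbbc
  16 |  11 | cbbbbc

[3, 4, 6, 8, 1, 10, 5, 7, 0, 9, 12, 13, 14, 15, 16, 2, 11]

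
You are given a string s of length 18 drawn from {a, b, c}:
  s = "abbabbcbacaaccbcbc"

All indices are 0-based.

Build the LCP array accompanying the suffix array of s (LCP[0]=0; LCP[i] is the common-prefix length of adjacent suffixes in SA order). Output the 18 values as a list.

[0, 1, 3, 1, 2, 0, 2, 1, 2, 1, 2, 3, 0, 1, 1, 2, 3, 1]

sorted suffixes:
  #0 SA[0]=10  'aaccbcbc'
  #1 SA[1]=0  'abbabbcbacaaccbcbc'
  #2 SA[2]=3  'abbcbacaaccbcbc'
  #3 SA[3]=8  'acaaccbcbc'
  #4 SA[4]=11  'accbcbc'
  #5 SA[5]=2  'babbcbacaaccbcbc'
  #6 SA[6]=7  'bacaaccbcbc'
  #7 SA[7]=1  'bbabbcbacaaccbcbc'
  #8 SA[8]=4  'bbcbacaaccbcbc'
  #9 SA[9]=16  'bc'
  #10 SA[10]=5  'bcbacaaccbcbc'
  #11 SA[11]=14  'bcbc'
  #12 SA[12]=17  'c'
  #13 SA[13]=9  'caaccbcbc'
  #14 SA[14]=6  'cbacaaccbcbc'
  #15 SA[15]=15  'cbc'
  #16 SA[16]=13  'cbcbc'
  #17 SA[17]=12  'ccbcbc'

SA = [10, 0, 3, 8, 11, 2, 7, 1, 4, 16, 5, 14, 17, 9, 6, 15, 13, 12]
i: (SA[i-1],SA[i]) lcp shared
  1: (10,0) 1 'a'
  2: (0,3) 3 'abb'
  3: (3,8) 1 'a'
  4: (8,11) 2 'ac'
  5: (11,2) 0 ''
  6: (2,7) 2 'ba'
  7: (7,1) 1 'b'
  8: (1,4) 2 'bb'
  9: (4,16) 1 'b'
  10: (16,5) 2 'bc'
  11: (5,14) 3 'bcb'
  12: (14,17) 0 ''
  13: (17,9) 1 'c'
  14: (9,6) 1 'c'
  15: (6,15) 2 'cb'
  16: (15,13) 3 'cbc'
  17: (13,12) 1 'c'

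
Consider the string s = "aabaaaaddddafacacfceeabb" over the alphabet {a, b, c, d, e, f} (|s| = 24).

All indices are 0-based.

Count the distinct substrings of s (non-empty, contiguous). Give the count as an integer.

273

sorted suffixes:
  #0 SA[0]=3  'aaaaddddafacacfceeabb'
  #1 SA[1]=4  'aaaddddafacacfceeabb'
  #2 SA[2]=0  'aabaaaaddddafacacfceeabb'
  #3 SA[3]=5  'aaddddafacacfceeabb'
  #4 SA[4]=1  'abaaaaddddafacacfceeabb'
  #5 SA[5]=21  'abb'
  #6 SA[6]=13  'acacfceeabb'
  #7 SA[7]=15  'acfceeabb'
  #8 SA[8]=6  'addddafacacfceeabb'
  #9 SA[9]=11  'afacacfceeabb'
  #10 SA[10]=23  'b'
  #11 SA[11]=2  'baaaaddddafacacfceeabb'
  #12 SA[12]=22  'bb'
  #13 SA[13]=14  'cacfceeabb'
  #14 SA[14]=18  'ceeabb'
  #15 SA[15]=16  'cfceeabb'
  #16 SA[16]=10  'dafacacfceeabb'
  #17 SA[17]=9  'ddafacacfceeabb'
  #18 SA[18]=8  'dddafacacfceeabb'
  #19 SA[19]=7  'ddddafacacfceeabb'
  #20 SA[20]=20  'eabb'
  #21 SA[21]=19  'eeabb'
  #22 SA[22]=12  'facacfceeabb'
  #23 SA[23]=17  'fceeabb'

SA = [3, 4, 0, 5, 1, 21, 13, 15, 6, 11, 23, 2, 22, 14, 18, 16, 10, 9, 8, 7, 20, 19, 12, 17]
i: (SA[i-1],SA[i]) lcp shared
  1: (3,4) 3 'aaa'
  2: (4,0) 2 'aa'
  3: (0,5) 2 'aa'
  4: (5,1) 1 'a'
  5: (1,21) 2 'ab'
  6: (21,13) 1 'a'
  7: (13,15) 2 'ac'
  8: (15,6) 1 'a'
  9: (6,11) 1 'a'
  10: (11,23) 0 ''
  11: (23,2) 1 'b'
  12: (2,22) 1 'b'
  13: (22,14) 0 ''
  14: (14,18) 1 'c'
  15: (18,16) 1 'c'
  16: (16,10) 0 ''
  17: (10,9) 1 'd'
  18: (9,8) 2 'dd'
  19: (8,7) 3 'ddd'
  20: (7,20) 0 ''
  21: (20,19) 1 'e'
  22: (19,12) 0 ''
  23: (12,17) 1 'f'

n(n+1)/2 = 24·25/2 = 300
Σ LCP = 0 + 3 + 2 + 2 + 1 + 2 + 1 + 2 + 1 + 1 + 0 + 1 + 1 + 0 + 1 + 1 + 0 + 1 + 2 + 3 + 0 + 1 + 0 + 1 = 27
distinct = 300 − 27 = 273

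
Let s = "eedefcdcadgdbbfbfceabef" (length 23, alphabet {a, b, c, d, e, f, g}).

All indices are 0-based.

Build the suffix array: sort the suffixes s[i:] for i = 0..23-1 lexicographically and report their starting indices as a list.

rank→(start, suffix):
  0 → (19, 'abef')
  1 → (8, 'adgdbbfbfceabef')
  2 → (12, 'bbfbfceabef')
  3 → (20, 'bef')
  4 → (13, 'bfbfceabef')
  5 → (15, 'bfceabef')
  6 → (7, 'cadgdbbfbfceabef')
  7 → (5, 'cdcadgdbbfbfceabef')
  8 → (17, 'ceabef')
  9 → (11, 'dbbfbfceabef')
  10 → (6, 'dcadgdbbfbfceabef')
  11 → (2, 'defcdcadgdbbfbfceabef')
  12 → (9, 'dgdbbfbfceabef')
  13 → (18, 'eabef')
  14 → (1, 'edefcdcadgdbbfbfceabef')
  15 → (0, 'eedefcdcadgdbbfbfceabef')
  16 → (21, 'ef')
  17 → (3, 'efcdcadgdbbfbfceabef')
  18 → (22, 'f')
  19 → (14, 'fbfceabef')
  20 → (4, 'fcdcadgdbbfbfceabef')
  21 → (16, 'fceabef')
  22 → (10, 'gdbbfbfceabef')

[19, 8, 12, 20, 13, 15, 7, 5, 17, 11, 6, 2, 9, 18, 1, 0, 21, 3, 22, 14, 4, 16, 10]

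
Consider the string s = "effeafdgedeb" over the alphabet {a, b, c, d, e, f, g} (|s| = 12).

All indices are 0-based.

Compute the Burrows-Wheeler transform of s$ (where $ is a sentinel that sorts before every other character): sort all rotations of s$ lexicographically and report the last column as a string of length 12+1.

rank  rotation       last
    0  $effeafdgedeb  b
    1  afdgedeb$effe  e
    2  b$effeafdgede  e
    3  deb$effeafdge  e
    4  dgedeb$effeaf  f
    5  eafdgedeb$eff  f
    6  eb$effeafdged  d
    7  edeb$effeafdg  g
    8  effeafdgedeb$  $
    9  fdgedeb$effea  a
   10  feafdgedeb$ef  f
   11  ffeafdgedeb$e  e
   12  gedeb$effeafd  d

beeeffdg$afed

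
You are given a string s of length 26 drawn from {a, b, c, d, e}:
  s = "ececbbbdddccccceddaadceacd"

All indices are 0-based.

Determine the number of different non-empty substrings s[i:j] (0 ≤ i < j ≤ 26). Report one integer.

rank | idx | suffix
   0 |  18 | aadceacd
   1 |  23 | acd
   2 |  19 | adceacd
   3 |   4 | bbbdddccccceddaadceacd
   4 |   5 | bbdddccccceddaadceacd
   5 |   6 | bdddccccceddaadceacd
   6 |   3 | cbbbdddccccceddaadceacd
   7 |  10 | ccccceddaadceacd
   8 |  11 | cccceddaadceacd
   9 |  12 | ccceddaadceacd
  10 |  13 | cceddaadceacd
  11 |  24 | cd
  12 |  21 | ceacd
  13 |   1 | cecbbbdddccccceddaadceacd
  14 |  14 | ceddaadceacd
  15 |  25 | d
  16 |  17 | daadceacd
  17 |   9 | dccccceddaadceacd
  18 |  20 | dceacd
  19 |  16 | ddaadceacd
  20 |   8 | ddccccceddaadceacd
  21 |   7 | dddccccceddaadceacd
  22 |  22 | eacd
  23 |   2 | ecbbbdddccccceddaadceacd
  24 |   0 | ececbbbdddccccceddaadceacd
  25 |  15 | eddaadceacd

SA = [18, 23, 19, 4, 5, 6, 3, 10, 11, 12, 13, 24, 21, 1, 14, 25, 17, 9, 20, 16, 8, 7, 22, 2, 0, 15]
rank  pair      lcp
   1  s[18:],s[23:]  1  'a'
   2  s[23:],s[19:]  1  'a'
   3  s[19:],s[4:]  0  ''
   4  s[4:],s[5:]  2  'bb'
   5  s[5:],s[6:]  1  'b'
   6  s[6:],s[3:]  0  ''
   7  s[3:],s[10:]  1  'c'
   8  s[10:],s[11:]  4  'cccc'
   9  s[11:],s[12:]  3  'ccc'
  10  s[12:],s[13:]  2  'cc'
  11  s[13:],s[24:]  1  'c'
  12  s[24:],s[21:]  1  'c'
  13  s[21:],s[1:]  2  'ce'
  14  s[1:],s[14:]  2  'ce'
  15  s[14:],s[25:]  0  ''
  16  s[25:],s[17:]  1  'd'
  17  s[17:],s[9:]  1  'd'
  18  s[9:],s[20:]  2  'dc'
  19  s[20:],s[16:]  1  'd'
  20  s[16:],s[8:]  2  'dd'
  21  s[8:],s[7:]  2  'dd'
  22  s[7:],s[22:]  0  ''
  23  s[22:],s[2:]  1  'e'
  24  s[2:],s[0:]  2  'ec'
  25  s[0:],s[15:]  1  'e'

n(n+1)/2 = 26·27/2 = 351
Σ LCP = 0 + 1 + 1 + 0 + 2 + 1 + 0 + 1 + 4 + 3 + 2 + 1 + 1 + 2 + 2 + 0 + 1 + 1 + 2 + 1 + 2 + 2 + 0 + 1 + 2 + 1 = 34
distinct = 351 − 34 = 317

317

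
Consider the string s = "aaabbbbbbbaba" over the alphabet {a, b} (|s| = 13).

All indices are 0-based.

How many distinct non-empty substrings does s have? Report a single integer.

sorted suffixes:
  #0 SA[0]=12  'a'
  #1 SA[1]=0  'aaabbbbbbbaba'
  #2 SA[2]=1  'aabbbbbbbaba'
  #3 SA[3]=10  'aba'
  #4 SA[4]=2  'abbbbbbbaba'
  #5 SA[5]=11  'ba'
  #6 SA[6]=9  'baba'
  #7 SA[7]=8  'bbaba'
  #8 SA[8]=7  'bbbaba'
  #9 SA[9]=6  'bbbbaba'
  #10 SA[10]=5  'bbbbbaba'
  #11 SA[11]=4  'bbbbbbaba'
  #12 SA[12]=3  'bbbbbbbaba'

SA = [12, 0, 1, 10, 2, 11, 9, 8, 7, 6, 5, 4, 3]
rank  pair      lcp
   1  s[12:],s[0:]  1  'a'
   2  s[0:],s[1:]  2  'aa'
   3  s[1:],s[10:]  1  'a'
   4  s[10:],s[2:]  2  'ab'
   5  s[2:],s[11:]  0  ''
   6  s[11:],s[9:]  2  'ba'
   7  s[9:],s[8:]  1  'b'
   8  s[8:],s[7:]  2  'bb'
   9  s[7:],s[6:]  3  'bbb'
  10  s[6:],s[5:]  4  'bbbb'
  11  s[5:],s[4:]  5  'bbbbb'
  12  s[4:],s[3:]  6  'bbbbbb'

n(n+1)/2 = 13·14/2 = 91
Σ LCP = 0 + 1 + 2 + 1 + 2 + 0 + 2 + 1 + 2 + 3 + 4 + 5 + 6 = 29
distinct = 91 − 29 = 62

62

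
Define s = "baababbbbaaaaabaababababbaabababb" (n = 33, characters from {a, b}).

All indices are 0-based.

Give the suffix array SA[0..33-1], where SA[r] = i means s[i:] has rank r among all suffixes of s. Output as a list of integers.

rank | idx | suffix
   0 |   9 | aaaaabaababababbaabababb
   1 |  10 | aaaabaababababbaabababb
   2 |  11 | aaabaababababbaabababb
   3 |  12 | aabaababababbaabababb
   4 |  15 | aababababbaabababb
   5 |  25 | aabababb
   6 |   1 | aababbbbaaaaabaababababbaabababb
   7 |  13 | abaababababbaabababb
   8 |  16 | ababababbaabababb
   9 |  26 | abababb
  10 |  18 | abababbaabababb
  11 |  28 | ababb
  12 |  20 | ababbaabababb
  13 |   2 | ababbbbaaaaabaababababbaabababb
  14 |  30 | abb
  15 |  22 | abbaabababb
  16 |   4 | abbbbaaaaabaababababbaabababb
  17 |  32 | b
  18 |   8 | baaaaabaababababbaabababb
  19 |  14 | baababababbaabababb
  20 |  24 | baabababb
  21 |   0 | baababbbbaaaaabaababababbaabababb
  22 |  17 | babababbaabababb
  23 |  27 | bababb
  24 |  19 | bababbaabababb
  25 |  29 | babb
  26 |  21 | babbaabababb
  27 |   3 | babbbbaaaaabaababababbaabababb
  28 |  31 | bb
  29 |   7 | bbaaaaabaababababbaabababb
  30 |  23 | bbaabababb
  31 |   6 | bbbaaaaabaababababbaabababb
  32 |   5 | bbbbaaaaabaababababbaabababb

[9, 10, 11, 12, 15, 25, 1, 13, 16, 26, 18, 28, 20, 2, 30, 22, 4, 32, 8, 14, 24, 0, 17, 27, 19, 29, 21, 3, 31, 7, 23, 6, 5]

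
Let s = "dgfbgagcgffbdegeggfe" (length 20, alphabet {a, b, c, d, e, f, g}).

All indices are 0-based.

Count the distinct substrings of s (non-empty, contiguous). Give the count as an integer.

rank→(start, suffix):
  0 → (5, 'agcgffbdegeggfe')
  1 → (11, 'bdegeggfe')
  2 → (3, 'bgagcgffbdegeggfe')
  3 → (7, 'cgffbdegeggfe')
  4 → (12, 'degeggfe')
  5 → (0, 'dgfbgagcgffbdegeggfe')
  6 → (19, 'e')
  7 → (13, 'egeggfe')
  8 → (15, 'eggfe')
  9 → (10, 'fbdegeggfe')
  10 → (2, 'fbgagcgffbdegeggfe')
  11 → (18, 'fe')
  12 → (9, 'ffbdegeggfe')
  13 → (4, 'gagcgffbdegeggfe')
  14 → (6, 'gcgffbdegeggfe')
  15 → (14, 'geggfe')
  16 → (1, 'gfbgagcgffbdegeggfe')
  17 → (17, 'gfe')
  18 → (8, 'gffbdegeggfe')
  19 → (16, 'ggfe')

SA = [5, 11, 3, 7, 12, 0, 19, 13, 15, 10, 2, 18, 9, 4, 6, 14, 1, 17, 8, 16]
[i] adj suffixes → lcp
  [1] 5/11 → 0 ('')
  [2] 11/3 → 1 ('b')
  [3] 3/7 → 0 ('')
  [4] 7/12 → 0 ('')
  [5] 12/0 → 1 ('d')
  [6] 0/19 → 0 ('')
  [7] 19/13 → 1 ('e')
  [8] 13/15 → 2 ('eg')
  [9] 15/10 → 0 ('')
  [10] 10/2 → 2 ('fb')
  [11] 2/18 → 1 ('f')
  [12] 18/9 → 1 ('f')
  [13] 9/4 → 0 ('')
  [14] 4/6 → 1 ('g')
  [15] 6/14 → 1 ('g')
  [16] 14/1 → 1 ('g')
  [17] 1/17 → 2 ('gf')
  [18] 17/8 → 2 ('gf')
  [19] 8/16 → 1 ('g')

n(n+1)/2 = 20·21/2 = 210
Σ LCP = 0 + 0 + 1 + 0 + 0 + 1 + 0 + 1 + 2 + 0 + 2 + 1 + 1 + 0 + 1 + 1 + 1 + 2 + 2 + 1 = 17
distinct = 210 − 17 = 193

193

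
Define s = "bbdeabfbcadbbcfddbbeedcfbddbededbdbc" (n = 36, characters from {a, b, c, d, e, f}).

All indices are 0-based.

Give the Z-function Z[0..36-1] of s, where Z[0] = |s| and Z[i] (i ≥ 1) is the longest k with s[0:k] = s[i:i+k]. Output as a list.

[36, 1, 0, 0, 0, 1, 0, 1, 0, 0, 0, 2, 1, 0, 0, 0, 0, 2, 1, 0, 0, 0, 0, 0, 1, 0, 0, 1, 0, 0, 0, 0, 1, 0, 1, 0]

Z[0]=36
i=1: i≥r, start 0; Z[1]=1 extend→box=[1,2)
i=2: i≥r, start 0; Z[2]=0
i=3: i≥r, start 0; Z[3]=0
i=4: i≥r, start 0; Z[4]=0
i=5: i≥r, start 0; Z[5]=1 extend→box=[5,6)
i=6: i≥r, start 0; Z[6]=0
i=7: i≥r, start 0; Z[7]=1 extend→box=[7,8)
i=8: i≥r, start 0; Z[8]=0
i=9: i≥r, start 0; Z[9]=0
i=10: i≥r, start 0; Z[10]=0
i=11: i≥r, start 0; Z[11]=2 extend→box=[11,13)
i=12: min(r-i=1, Z[1]=1)=1; Z[12]=1
i=13: i≥r, start 0; Z[13]=0
i=14: i≥r, start 0; Z[14]=0
i=15: i≥r, start 0; Z[15]=0
i=16: i≥r, start 0; Z[16]=0
i=17: i≥r, start 0; Z[17]=2 extend→box=[17,19)
i=18: min(r-i=1, Z[1]=1)=1; Z[18]=1
i=19: i≥r, start 0; Z[19]=0
i=20: i≥r, start 0; Z[20]=0
i=21: i≥r, start 0; Z[21]=0
i=22: i≥r, start 0; Z[22]=0
i=23: i≥r, start 0; Z[23]=0
i=24: i≥r, start 0; Z[24]=1 extend→box=[24,25)
i=25: i≥r, start 0; Z[25]=0
i=26: i≥r, start 0; Z[26]=0
i=27: i≥r, start 0; Z[27]=1 extend→box=[27,28)
i=28: i≥r, start 0; Z[28]=0
i=29: i≥r, start 0; Z[29]=0
i=30: i≥r, start 0; Z[30]=0
i=31: i≥r, start 0; Z[31]=0
i=32: i≥r, start 0; Z[32]=1 extend→box=[32,33)
i=33: i≥r, start 0; Z[33]=0
i=34: i≥r, start 0; Z[34]=1 extend→box=[34,35)
i=35: i≥r, start 0; Z[35]=0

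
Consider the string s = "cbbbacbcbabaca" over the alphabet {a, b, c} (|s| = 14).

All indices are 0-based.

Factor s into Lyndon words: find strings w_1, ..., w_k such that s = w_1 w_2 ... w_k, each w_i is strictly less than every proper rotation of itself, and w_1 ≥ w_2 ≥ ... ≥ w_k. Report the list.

["c", "b", "b", "b", "acbcb", "abac", "a"]

emit factor 1: 'c' (i=0, period=1)
emit factor 2: 'b' (i=1, period=1)
emit factor 3: 'b' (i=2, period=1)
emit factor 4: 'b' (i=3, period=1)
emit factor 5: 'acbcb' (i=4, period=5)
emit factor 6: 'abac' (i=9, period=4)
emit factor 7: 'a' (i=13, period=1)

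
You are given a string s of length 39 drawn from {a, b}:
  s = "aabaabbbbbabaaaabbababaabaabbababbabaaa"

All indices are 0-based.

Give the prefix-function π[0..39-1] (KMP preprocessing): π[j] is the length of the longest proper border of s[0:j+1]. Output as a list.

[0, 1, 0, 1, 2, 3, 0, 0, 0, 0, 1, 0, 1, 2, 2, 2, 3, 0, 1, 0, 1, 0, 1, 2, 3, 4, 5, 6, 7, 1, 0, 1, 0, 0, 1, 0, 1, 2, 2]

π[0] = 0
j=1 s[j]='a': π[1]=1 (border 'a')
j=2 s[j]='b': k: 1→0; π[2]=0 (border '')
j=3 s[j]='a': π[3]=1 (border 'a')
j=4 s[j]='a': π[4]=2 (border 'aa')
j=5 s[j]='b': π[5]=3 (border 'aab')
j=6 s[j]='b': k: 3→0; π[6]=0 (border '')
j=7 s[j]='b': π[7]=0 (border '')
j=8 s[j]='b': π[8]=0 (border '')
j=9 s[j]='b': π[9]=0 (border '')
j=10 s[j]='a': π[10]=1 (border 'a')
j=11 s[j]='b': k: 1→0; π[11]=0 (border '')
j=12 s[j]='a': π[12]=1 (border 'a')
j=13 s[j]='a': π[13]=2 (border 'aa')
j=14 s[j]='a': k: 2→1; π[14]=2 (border 'aa')
j=15 s[j]='a': k: 2→1; π[15]=2 (border 'aa')
j=16 s[j]='b': π[16]=3 (border 'aab')
j=17 s[j]='b': k: 3→0; π[17]=0 (border '')
j=18 s[j]='a': π[18]=1 (border 'a')
j=19 s[j]='b': k: 1→0; π[19]=0 (border '')
j=20 s[j]='a': π[20]=1 (border 'a')
j=21 s[j]='b': k: 1→0; π[21]=0 (border '')
j=22 s[j]='a': π[22]=1 (border 'a')
j=23 s[j]='a': π[23]=2 (border 'aa')
j=24 s[j]='b': π[24]=3 (border 'aab')
j=25 s[j]='a': π[25]=4 (border 'aaba')
j=26 s[j]='a': π[26]=5 (border 'aabaa')
j=27 s[j]='b': π[27]=6 (border 'aabaab')
j=28 s[j]='b': π[28]=7 (border 'aabaabb')
j=29 s[j]='a': k: 7→0; π[29]=1 (border 'a')
j=30 s[j]='b': k: 1→0; π[30]=0 (border '')
j=31 s[j]='a': π[31]=1 (border 'a')
j=32 s[j]='b': k: 1→0; π[32]=0 (border '')
j=33 s[j]='b': π[33]=0 (border '')
j=34 s[j]='a': π[34]=1 (border 'a')
j=35 s[j]='b': k: 1→0; π[35]=0 (border '')
j=36 s[j]='a': π[36]=1 (border 'a')
j=37 s[j]='a': π[37]=2 (border 'aa')
j=38 s[j]='a': k: 2→1; π[38]=2 (border 'aa')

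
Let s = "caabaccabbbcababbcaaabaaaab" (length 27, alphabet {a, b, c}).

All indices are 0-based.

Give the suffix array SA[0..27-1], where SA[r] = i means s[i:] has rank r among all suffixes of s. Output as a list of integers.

[22, 23, 18, 24, 19, 1, 25, 20, 12, 2, 7, 14, 4, 26, 21, 13, 3, 8, 15, 9, 16, 10, 17, 0, 11, 6, 5]

rank | idx | suffix
   0 |  22 | aaaab
   1 |  23 | aaab
   2 |  18 | aaabaaaab
   3 |  24 | aab
   4 |  19 | aabaaaab
   5 |   1 | aabaccabbbcababbcaaabaaaab
   6 |  25 | ab
   7 |  20 | abaaaab
   8 |  12 | ababbcaaabaaaab
   9 |   2 | abaccabbbcababbcaaabaaaab
  10 |   7 | abbbcababbcaaabaaaab
  11 |  14 | abbcaaabaaaab
  12 |   4 | accabbbcababbcaaabaaaab
  13 |  26 | b
  14 |  21 | baaaab
  15 |  13 | babbcaaabaaaab
  16 |   3 | baccabbbcababbcaaabaaaab
  17 |   8 | bbbcababbcaaabaaaab
  18 |  15 | bbcaaabaaaab
  19 |   9 | bbcababbcaaabaaaab
  20 |  16 | bcaaabaaaab
  21 |  10 | bcababbcaaabaaaab
  22 |  17 | caaabaaaab
  23 |   0 | caabaccabbbcababbcaaabaaaab
  24 |  11 | cababbcaaabaaaab
  25 |   6 | cabbbcababbcaaabaaaab
  26 |   5 | ccabbbcababbcaaabaaaab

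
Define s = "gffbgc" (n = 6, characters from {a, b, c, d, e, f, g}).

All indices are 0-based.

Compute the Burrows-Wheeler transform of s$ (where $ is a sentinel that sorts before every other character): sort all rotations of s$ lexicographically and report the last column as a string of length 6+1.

cfgfgb$

rank  rotation last
    0  $gffbgc  c
    1  bgc$gff  f
    2  c$gffbg  g
    3  fbgc$gf  f
    4  ffbgc$g  g
    5  gc$gffb  b
    6  gffbgc$  $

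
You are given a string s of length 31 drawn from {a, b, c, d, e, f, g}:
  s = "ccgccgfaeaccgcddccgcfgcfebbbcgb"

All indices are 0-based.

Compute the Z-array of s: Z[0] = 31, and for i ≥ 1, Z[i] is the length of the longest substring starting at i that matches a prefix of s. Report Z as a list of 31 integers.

Z[0]=31
i=1: fresh scan; Z[1]=1 extend→box=[1,2)
i=2: fresh scan; Z[2]=0
i=3: fresh scan; Z[3]=3 extend→box=[3,6)
i=4: min(r-i=2, Z[1]=1)=1; Z[4]=1
i=5: min(r-i=1, Z[2]=0)=0; Z[5]=0
i=6: fresh scan; Z[6]=0
i=7: fresh scan; Z[7]=0
i=8: fresh scan; Z[8]=0
i=9: fresh scan; Z[9]=0
i=10: fresh scan; Z[10]=4 extend→box=[10,14)
i=11: min(r-i=3, Z[1]=1)=1; Z[11]=1
i=12: min(r-i=2, Z[2]=0)=0; Z[12]=0
i=13: min(r-i=1, Z[3]=3)=1; Z[13]=1
i=14: fresh scan; Z[14]=0
i=15: fresh scan; Z[15]=0
i=16: fresh scan; Z[16]=4 extend→box=[16,20)
i=17: min(r-i=3, Z[1]=1)=1; Z[17]=1
i=18: min(r-i=2, Z[2]=0)=0; Z[18]=0
i=19: min(r-i=1, Z[3]=3)=1; Z[19]=1
i=20: fresh scan; Z[20]=0
i=21: fresh scan; Z[21]=0
i=22: fresh scan; Z[22]=1 extend→box=[22,23)
i=23: fresh scan; Z[23]=0
i=24: fresh scan; Z[24]=0
i=25: fresh scan; Z[25]=0
i=26: fresh scan; Z[26]=0
i=27: fresh scan; Z[27]=0
i=28: fresh scan; Z[28]=1 extend→box=[28,29)
i=29: fresh scan; Z[29]=0
i=30: fresh scan; Z[30]=0

[31, 1, 0, 3, 1, 0, 0, 0, 0, 0, 4, 1, 0, 1, 0, 0, 4, 1, 0, 1, 0, 0, 1, 0, 0, 0, 0, 0, 1, 0, 0]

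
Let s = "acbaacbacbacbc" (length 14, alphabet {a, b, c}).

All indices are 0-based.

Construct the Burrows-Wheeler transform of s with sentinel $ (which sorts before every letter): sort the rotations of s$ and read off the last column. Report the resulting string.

rank  rotation         last
    0  $acbaacbacbacbc  c
    1  aacbacbacbc$acb  b
    2  acbaacbacbacbc$  $
    3  acbacbacbc$acba  a
    4  acbacbc$acbaacb  b
    5  acbc$acbaacbacb  b
    6  baacbacbacbc$ac  c
    7  bacbacbc$acbaac  c
    8  bacbc$acbaacbac  c
    9  bc$acbaacbacbac  c
   10  c$acbaacbacbacb  b
   11  cbaacbacbacbc$a  a
   12  cbacbacbc$acbaa  a
   13  cbacbc$acbaacba  a
   14  cbc$acbaacbacba  a

cb$abbccccbaaaa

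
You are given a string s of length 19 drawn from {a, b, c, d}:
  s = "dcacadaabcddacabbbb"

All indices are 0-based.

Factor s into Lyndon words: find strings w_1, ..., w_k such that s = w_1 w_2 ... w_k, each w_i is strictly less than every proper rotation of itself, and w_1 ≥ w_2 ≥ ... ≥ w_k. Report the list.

["d", "c", "acad", "aabcddacabbbb"]

emit factor 1: 'd' (i=0, period=1)
emit factor 2: 'c' (i=1, period=1)
emit factor 3: 'acad' (i=2, period=4)
emit factor 4: 'aabcddacabbbb' (i=6, period=13)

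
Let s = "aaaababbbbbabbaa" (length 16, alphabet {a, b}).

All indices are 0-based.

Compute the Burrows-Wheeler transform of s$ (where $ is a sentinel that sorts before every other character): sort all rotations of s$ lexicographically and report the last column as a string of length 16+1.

aab$aaabbbbaabbba

rank  rotation           last
    0  $aaaababbbbbabbaa  a
    1  a$aaaababbbbbabba  a
    2  aa$aaaababbbbbabb  b
    3  aaaababbbbbabbaa$  $
    4  aaababbbbbabbaa$a  a
    5  aababbbbbabbaa$aa  a
    6  ababbbbbabbaa$aaa  a
    7  abbaa$aaaababbbbb  b
    8  abbbbbabbaa$aaaab  b
    9  baa$aaaababbbbbab  b
   10  babbaa$aaaababbbb  b
   11  babbbbbabbaa$aaaa  a
   12  bbaa$aaaababbbbba  a
   13  bbabbaa$aaaababbb  b
   14  bbbabbaa$aaaababb  b
   15  bbbbabbaa$aaaabab  b
   16  bbbbbabbaa$aaaaba  a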